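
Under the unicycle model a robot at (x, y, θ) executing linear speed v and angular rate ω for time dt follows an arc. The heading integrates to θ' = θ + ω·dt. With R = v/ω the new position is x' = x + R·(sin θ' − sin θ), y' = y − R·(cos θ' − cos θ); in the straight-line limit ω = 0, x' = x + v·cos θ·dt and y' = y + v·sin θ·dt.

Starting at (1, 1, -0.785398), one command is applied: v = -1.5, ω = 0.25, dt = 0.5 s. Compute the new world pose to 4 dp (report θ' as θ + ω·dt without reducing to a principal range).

(0.4379, 1.4958, -0.6604)

θ' = -0.7854 + 0.25·0.5 = -0.6604
R = v/ω = -1.5/0.25 = -6.0000
x' = 1 + -6.0000·(sin -0.6604 − sin -0.7854) = 0.4379
y' = 1 − -6.0000·(cos -0.6604 − cos -0.7854) = 1.4958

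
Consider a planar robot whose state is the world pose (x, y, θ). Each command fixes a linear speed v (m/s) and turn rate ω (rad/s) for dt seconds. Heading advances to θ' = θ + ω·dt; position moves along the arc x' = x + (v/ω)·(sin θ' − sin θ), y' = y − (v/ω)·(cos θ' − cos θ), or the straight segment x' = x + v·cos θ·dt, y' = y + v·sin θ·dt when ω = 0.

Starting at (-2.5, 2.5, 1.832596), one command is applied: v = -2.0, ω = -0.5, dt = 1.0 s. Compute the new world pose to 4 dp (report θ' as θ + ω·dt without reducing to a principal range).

(-2.4766, 0.5209, 1.3326)

θ' = 1.8326 + -0.5·1.0 = 1.3326
R = v/ω = -2.0/-0.5 = 4.0000
x' = -2.5 + 4.0000·(sin 1.3326 − sin 1.8326) = -2.4766
y' = 2.5 − 4.0000·(cos 1.3326 − cos 1.8326) = 0.5209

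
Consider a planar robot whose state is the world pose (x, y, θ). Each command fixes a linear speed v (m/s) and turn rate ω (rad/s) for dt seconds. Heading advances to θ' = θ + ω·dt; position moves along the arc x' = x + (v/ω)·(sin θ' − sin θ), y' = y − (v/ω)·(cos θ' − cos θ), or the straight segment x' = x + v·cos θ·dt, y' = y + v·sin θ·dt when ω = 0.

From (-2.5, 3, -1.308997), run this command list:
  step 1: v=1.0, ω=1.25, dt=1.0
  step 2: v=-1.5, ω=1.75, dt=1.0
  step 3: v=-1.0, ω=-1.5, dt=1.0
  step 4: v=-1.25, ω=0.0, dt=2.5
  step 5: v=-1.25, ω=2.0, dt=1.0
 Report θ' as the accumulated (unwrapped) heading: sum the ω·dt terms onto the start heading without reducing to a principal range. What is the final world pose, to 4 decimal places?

(-6.6693, -0.8546, 2.1910)

step 1: θ'=-0.0590 (R=0.8000) → pose (-1.7744, 2.4084, -0.0590)
step 2: θ'=1.6910 (R=-0.8571) → pose (-2.6759, 1.4500, 1.6910)
step 3: θ'=0.1910 (R=0.6667) → pose (-3.2112, 0.7155, 0.1910)
step 4: θ'=0.1910 (straight) → pose (-6.2794, 0.1223, 0.1910)
step 5: θ'=2.1910 (R=-0.6250) → pose (-6.6693, -0.8546, 2.1910)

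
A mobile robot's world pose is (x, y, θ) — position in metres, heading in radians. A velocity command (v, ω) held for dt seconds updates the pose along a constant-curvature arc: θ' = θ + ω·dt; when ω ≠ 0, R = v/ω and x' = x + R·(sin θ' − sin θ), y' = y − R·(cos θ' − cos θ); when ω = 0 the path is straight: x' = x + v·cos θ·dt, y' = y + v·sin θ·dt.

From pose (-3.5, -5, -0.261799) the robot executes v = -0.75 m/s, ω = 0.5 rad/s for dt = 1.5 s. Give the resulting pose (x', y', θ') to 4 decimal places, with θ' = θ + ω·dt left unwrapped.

(-4.5918, -5.1241, 0.4882)

θ' = -0.2618 + 0.5·1.5 = 0.4882
R = v/ω = -0.75/0.5 = -1.5000
x' = -3.5 + -1.5000·(sin 0.4882 − sin -0.2618) = -4.5918
y' = -5 − -1.5000·(cos 0.4882 − cos -0.2618) = -5.1241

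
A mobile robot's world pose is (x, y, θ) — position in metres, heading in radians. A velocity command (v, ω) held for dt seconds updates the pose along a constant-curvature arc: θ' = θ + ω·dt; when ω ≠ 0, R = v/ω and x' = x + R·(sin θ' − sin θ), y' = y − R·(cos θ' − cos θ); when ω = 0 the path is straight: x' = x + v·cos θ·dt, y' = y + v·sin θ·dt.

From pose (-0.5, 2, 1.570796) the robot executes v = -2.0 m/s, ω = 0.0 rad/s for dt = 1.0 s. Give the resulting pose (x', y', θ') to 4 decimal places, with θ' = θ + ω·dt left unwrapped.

θ' = 1.5708 + 0.0·1.0 = 1.5708
ω = 0 → straight: x' = -0.5 + -2.0·cos(1.5708)·1.0 = -0.5000
y' = 2 + -2.0·sin(1.5708)·1.0 = 0.0000

(-0.5000, 0.0000, 1.5708)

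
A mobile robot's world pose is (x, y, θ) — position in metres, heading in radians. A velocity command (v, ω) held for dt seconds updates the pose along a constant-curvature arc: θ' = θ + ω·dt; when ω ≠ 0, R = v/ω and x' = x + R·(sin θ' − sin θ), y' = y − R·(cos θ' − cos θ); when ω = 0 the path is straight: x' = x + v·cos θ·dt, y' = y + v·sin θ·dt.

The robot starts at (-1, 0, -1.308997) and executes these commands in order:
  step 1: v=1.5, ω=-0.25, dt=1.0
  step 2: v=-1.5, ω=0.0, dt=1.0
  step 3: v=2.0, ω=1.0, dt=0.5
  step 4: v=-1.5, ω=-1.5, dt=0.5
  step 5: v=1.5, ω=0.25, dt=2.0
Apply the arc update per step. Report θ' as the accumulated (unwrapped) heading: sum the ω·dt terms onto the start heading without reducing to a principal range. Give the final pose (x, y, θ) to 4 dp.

(-0.6224, -3.1811, -1.3090)

step 1: θ'=-1.5590 (R=-6.0000) → pose (-0.7960, -1.4821, -1.5590)
step 2: θ'=-1.5590 (straight) → pose (-0.8137, 0.0178, -1.5590)
step 3: θ'=-1.0590 (R=2.0000) → pose (-0.5575, -0.9381, -1.0590)
step 4: θ'=-1.8090 (R=1.0000) → pose (-0.6574, -0.2124, -1.8090)
step 5: θ'=-1.3090 (R=6.0000) → pose (-0.6224, -3.1811, -1.3090)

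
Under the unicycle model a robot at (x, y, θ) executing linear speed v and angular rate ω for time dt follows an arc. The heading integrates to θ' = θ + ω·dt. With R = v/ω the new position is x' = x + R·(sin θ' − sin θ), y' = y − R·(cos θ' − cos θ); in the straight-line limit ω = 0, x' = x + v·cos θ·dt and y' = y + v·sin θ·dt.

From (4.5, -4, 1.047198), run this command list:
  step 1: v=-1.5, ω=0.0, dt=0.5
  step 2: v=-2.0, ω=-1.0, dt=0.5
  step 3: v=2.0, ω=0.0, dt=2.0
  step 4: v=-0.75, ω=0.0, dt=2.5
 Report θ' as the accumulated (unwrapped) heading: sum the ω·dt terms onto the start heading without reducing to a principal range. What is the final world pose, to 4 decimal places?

(5.2483, -4.2519, 0.5472)

step 1: θ'=1.0472 (straight) → pose (4.1250, -4.6495, 1.0472)
step 2: θ'=0.5472 (R=2.0000) → pose (3.4335, -5.3575, 0.5472)
step 3: θ'=0.5472 (straight) → pose (6.8495, -3.2763, 0.5472)
step 4: θ'=0.5472 (straight) → pose (5.2483, -4.2519, 0.5472)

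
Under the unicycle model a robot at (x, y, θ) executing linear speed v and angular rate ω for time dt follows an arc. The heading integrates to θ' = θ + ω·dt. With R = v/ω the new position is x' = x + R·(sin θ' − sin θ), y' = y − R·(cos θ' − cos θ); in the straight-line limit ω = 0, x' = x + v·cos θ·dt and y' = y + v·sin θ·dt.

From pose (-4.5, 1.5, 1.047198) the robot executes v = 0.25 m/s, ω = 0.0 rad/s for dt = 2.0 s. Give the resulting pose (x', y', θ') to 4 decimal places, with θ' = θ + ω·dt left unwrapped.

(-4.2500, 1.9330, 1.0472)

θ' = 1.0472 + 0.0·2.0 = 1.0472
ω = 0 → straight: x' = -4.5 + 0.25·cos(1.0472)·2.0 = -4.2500
y' = 1.5 + 0.25·sin(1.0472)·2.0 = 1.9330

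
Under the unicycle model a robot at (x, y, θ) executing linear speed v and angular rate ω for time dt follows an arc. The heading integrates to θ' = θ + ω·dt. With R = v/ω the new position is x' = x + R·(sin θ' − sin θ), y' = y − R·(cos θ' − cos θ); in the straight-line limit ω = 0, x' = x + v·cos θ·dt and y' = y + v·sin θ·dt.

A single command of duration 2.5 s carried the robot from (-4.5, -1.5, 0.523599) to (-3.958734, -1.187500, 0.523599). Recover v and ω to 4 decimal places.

Δθ = 0.523599 − 0.523599 = 0.000000
ω = Δθ/dt = 0.000000/2.5 = 0.0000
ω = 0 → v = (Δx·cos θ + Δy·sin θ)/dt = 0.2500

v = 0.2500, ω = 0.0000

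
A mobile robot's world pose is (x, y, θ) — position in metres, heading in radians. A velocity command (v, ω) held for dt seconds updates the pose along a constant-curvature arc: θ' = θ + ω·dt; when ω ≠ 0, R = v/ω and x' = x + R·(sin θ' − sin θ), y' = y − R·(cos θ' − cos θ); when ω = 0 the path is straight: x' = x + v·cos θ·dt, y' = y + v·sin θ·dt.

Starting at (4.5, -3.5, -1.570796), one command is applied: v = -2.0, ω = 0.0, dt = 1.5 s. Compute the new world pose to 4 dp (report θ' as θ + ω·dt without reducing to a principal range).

θ' = -1.5708 + 0.0·1.5 = -1.5708
ω = 0 → straight: x' = 4.5 + -2.0·cos(-1.5708)·1.5 = 4.5000
y' = -3.5 + -2.0·sin(-1.5708)·1.5 = -0.5000

(4.5000, -0.5000, -1.5708)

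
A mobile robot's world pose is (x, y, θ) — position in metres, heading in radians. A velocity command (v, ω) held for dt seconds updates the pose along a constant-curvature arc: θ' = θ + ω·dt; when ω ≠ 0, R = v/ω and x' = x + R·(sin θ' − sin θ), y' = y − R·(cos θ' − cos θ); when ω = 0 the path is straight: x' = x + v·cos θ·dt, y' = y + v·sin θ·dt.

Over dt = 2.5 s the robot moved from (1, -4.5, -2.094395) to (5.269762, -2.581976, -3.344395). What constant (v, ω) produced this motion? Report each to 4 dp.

Δθ = -3.344395 − -2.094395 = -1.250000
ω = Δθ/dt = -1.250000/2.5 = -0.5000
R = Δx/(sin θ' − sin θ) = 4.0000
v = R·ω = 4.0000·-0.5000 = -2.0000

v = -2.0000, ω = -0.5000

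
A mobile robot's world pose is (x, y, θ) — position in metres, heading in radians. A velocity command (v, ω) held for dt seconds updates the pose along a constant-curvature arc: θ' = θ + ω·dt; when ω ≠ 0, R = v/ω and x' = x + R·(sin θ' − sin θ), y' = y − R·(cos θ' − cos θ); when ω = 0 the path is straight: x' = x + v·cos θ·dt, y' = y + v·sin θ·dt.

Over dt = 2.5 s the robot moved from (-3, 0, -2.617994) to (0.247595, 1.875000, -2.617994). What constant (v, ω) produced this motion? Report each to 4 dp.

v = -1.5000, ω = 0.0000

Δθ = -2.617994 − -2.617994 = 0.000000
ω = Δθ/dt = 0.000000/2.5 = 0.0000
ω = 0 → v = (Δx·cos θ + Δy·sin θ)/dt = -1.5000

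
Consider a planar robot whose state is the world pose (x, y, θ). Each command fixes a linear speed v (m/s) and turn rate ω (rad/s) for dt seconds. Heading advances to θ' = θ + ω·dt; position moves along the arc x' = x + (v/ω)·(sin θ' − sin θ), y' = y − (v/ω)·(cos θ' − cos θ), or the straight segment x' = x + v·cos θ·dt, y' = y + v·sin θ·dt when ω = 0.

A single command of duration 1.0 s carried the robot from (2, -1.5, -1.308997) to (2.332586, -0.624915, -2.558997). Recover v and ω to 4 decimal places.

Δθ = -2.558997 − -1.308997 = -1.250000
ω = Δθ/dt = -1.250000/1.0 = -1.2500
R = −Δy/(cos θ' − cos θ) = 0.8000
v = R·ω = 0.8000·-1.2500 = -1.0000

v = -1.0000, ω = -1.2500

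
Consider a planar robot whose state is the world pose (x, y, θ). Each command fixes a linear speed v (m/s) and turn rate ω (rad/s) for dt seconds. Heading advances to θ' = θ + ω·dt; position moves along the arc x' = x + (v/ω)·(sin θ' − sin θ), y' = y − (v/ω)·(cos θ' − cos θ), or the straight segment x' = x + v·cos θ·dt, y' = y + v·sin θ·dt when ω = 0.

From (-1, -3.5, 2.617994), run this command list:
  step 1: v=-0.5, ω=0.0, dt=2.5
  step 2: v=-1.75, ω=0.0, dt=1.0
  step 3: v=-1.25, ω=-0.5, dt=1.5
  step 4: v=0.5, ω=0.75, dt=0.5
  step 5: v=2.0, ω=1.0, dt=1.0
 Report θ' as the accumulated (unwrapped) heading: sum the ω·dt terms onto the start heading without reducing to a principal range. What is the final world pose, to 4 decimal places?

(0.8553, -5.4687, 3.2430)

step 1: θ'=2.6180 (straight) → pose (0.0825, -4.1250, 2.6180)
step 2: θ'=2.6180 (straight) → pose (1.5981, -5.0000, 2.6180)
step 3: θ'=1.8680 (R=2.5000) → pose (2.7385, -6.4330, 1.8680)
step 4: θ'=2.2430 (R=0.6667) → pose (2.6227, -6.2130, 2.2430)
step 5: θ'=3.2430 (R=2.0000) → pose (0.8553, -5.4687, 3.2430)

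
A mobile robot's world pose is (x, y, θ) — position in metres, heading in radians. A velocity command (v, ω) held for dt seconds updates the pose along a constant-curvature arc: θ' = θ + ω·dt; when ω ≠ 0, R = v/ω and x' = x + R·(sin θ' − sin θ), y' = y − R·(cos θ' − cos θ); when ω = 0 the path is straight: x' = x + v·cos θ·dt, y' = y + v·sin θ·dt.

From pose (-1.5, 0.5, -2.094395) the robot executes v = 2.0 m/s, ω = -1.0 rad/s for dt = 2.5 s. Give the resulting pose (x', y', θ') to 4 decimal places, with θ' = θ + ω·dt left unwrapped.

θ' = -2.0944 + -1.0·2.5 = -4.5944
R = v/ω = 2.0/-1.0 = -2.0000
x' = -1.5 + -2.0000·(sin -4.5944 − sin -2.0944) = -5.2181
y' = 0.5 − -2.0000·(cos -4.5944 − cos -2.0944) = 1.2646

(-5.2181, 1.2646, -4.5944)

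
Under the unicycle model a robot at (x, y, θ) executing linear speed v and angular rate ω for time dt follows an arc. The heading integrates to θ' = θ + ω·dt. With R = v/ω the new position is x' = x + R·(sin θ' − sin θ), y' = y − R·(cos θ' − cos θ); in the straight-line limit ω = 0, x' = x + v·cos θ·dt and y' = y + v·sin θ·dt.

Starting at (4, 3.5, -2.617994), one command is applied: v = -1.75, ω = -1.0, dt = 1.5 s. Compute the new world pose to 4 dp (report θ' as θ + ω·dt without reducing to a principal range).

(6.3249, 2.9645, -4.1180)

θ' = -2.6180 + -1.0·1.5 = -4.1180
R = v/ω = -1.75/-1.0 = 1.7500
x' = 4 + 1.7500·(sin -4.1180 − sin -2.6180) = 6.3249
y' = 3.5 − 1.7500·(cos -4.1180 − cos -2.6180) = 2.9645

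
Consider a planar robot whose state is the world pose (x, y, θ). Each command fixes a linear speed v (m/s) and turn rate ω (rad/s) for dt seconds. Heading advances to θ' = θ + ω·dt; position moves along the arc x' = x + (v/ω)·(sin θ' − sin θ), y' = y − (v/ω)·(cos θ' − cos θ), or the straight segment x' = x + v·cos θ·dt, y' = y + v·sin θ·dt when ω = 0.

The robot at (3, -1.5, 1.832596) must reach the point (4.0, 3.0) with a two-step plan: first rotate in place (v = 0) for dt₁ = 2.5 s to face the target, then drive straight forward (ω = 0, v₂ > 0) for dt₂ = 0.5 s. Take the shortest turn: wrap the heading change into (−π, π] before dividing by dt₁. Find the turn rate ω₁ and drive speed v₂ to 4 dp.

ω₁ = -0.1922, v₂ = 9.2195

heading to target = atan2(3−-1.5, 4−3) = 1.3521
Δθ = wrap(1.3521 − 1.8326) = -0.4805; ω₁ = Δθ/dt₁ = -0.1922
distance = √((4−3)² + (3−-1.5)²) = 4.6098; v₂ = distance/dt₂ = 9.2195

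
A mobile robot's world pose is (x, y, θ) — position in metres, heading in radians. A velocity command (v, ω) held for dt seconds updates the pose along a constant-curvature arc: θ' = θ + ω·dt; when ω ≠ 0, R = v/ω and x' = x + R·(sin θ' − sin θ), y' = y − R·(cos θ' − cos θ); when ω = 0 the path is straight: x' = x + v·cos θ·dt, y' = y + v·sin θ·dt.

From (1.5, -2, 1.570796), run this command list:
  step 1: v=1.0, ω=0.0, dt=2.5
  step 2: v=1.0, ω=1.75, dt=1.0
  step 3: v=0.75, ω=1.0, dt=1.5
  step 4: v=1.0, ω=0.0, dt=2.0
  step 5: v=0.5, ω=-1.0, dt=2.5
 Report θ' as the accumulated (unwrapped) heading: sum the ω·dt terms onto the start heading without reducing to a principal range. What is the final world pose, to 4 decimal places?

(-0.4317, -2.1400, 2.3208)

step 1: θ'=1.5708 (straight) → pose (1.5000, 0.5000, 1.5708)
step 2: θ'=3.3208 (R=0.5714) → pose (0.8267, 1.0623, 3.3208)
step 3: θ'=4.8208 (R=0.7500) → pose (0.2148, 0.2431, 4.8208)
step 4: θ'=4.8208 (straight) → pose (0.4312, -1.7451, 4.8208)
step 5: θ'=2.3208 (R=-0.5000) → pose (-0.4317, -2.1400, 2.3208)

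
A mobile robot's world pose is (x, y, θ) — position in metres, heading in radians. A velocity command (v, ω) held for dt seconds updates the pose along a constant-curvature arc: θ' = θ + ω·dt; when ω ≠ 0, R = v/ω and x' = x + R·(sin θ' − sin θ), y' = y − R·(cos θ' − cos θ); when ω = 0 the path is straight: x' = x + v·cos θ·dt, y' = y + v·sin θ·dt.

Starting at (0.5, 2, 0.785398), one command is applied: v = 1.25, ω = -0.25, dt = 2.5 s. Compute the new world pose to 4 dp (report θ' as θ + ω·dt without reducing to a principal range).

(3.2370, 3.4003, 0.1604)

θ' = 0.7854 + -0.25·2.5 = 0.1604
R = v/ω = 1.25/-0.25 = -5.0000
x' = 0.5 + -5.0000·(sin 0.1604 − sin 0.7854) = 3.2370
y' = 2 − -5.0000·(cos 0.1604 − cos 0.7854) = 3.4003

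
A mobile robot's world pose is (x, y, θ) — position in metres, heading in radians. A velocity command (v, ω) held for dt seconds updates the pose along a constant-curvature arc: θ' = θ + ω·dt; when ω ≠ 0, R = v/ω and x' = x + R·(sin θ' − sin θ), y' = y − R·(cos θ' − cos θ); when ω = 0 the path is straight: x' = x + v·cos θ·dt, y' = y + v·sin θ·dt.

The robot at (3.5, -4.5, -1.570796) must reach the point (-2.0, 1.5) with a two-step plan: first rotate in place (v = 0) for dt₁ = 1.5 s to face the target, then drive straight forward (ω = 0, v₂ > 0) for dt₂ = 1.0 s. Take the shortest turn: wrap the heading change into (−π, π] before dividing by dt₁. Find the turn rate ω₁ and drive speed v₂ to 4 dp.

ω₁ = -1.5998, v₂ = 8.1394

heading to target = atan2(1.5−-4.5, -2−3.5) = 2.3127
Δθ = wrap(2.3127 − -1.5708) = -2.3996; ω₁ = Δθ/dt₁ = -1.5998
distance = √((-2−3.5)² + (1.5−-4.5)²) = 8.1394; v₂ = distance/dt₂ = 8.1394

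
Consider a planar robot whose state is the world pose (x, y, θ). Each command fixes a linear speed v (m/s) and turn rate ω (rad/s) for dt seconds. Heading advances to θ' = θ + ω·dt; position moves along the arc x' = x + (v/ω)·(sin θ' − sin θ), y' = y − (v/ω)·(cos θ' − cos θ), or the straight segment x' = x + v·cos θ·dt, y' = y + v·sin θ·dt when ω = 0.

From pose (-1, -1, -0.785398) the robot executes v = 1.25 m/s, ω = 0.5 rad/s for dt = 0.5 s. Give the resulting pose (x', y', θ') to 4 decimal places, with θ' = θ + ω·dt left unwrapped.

(-0.5077, -1.3824, -0.5354)

θ' = -0.7854 + 0.5·0.5 = -0.5354
R = v/ω = 1.25/0.5 = 2.5000
x' = -1 + 2.5000·(sin -0.5354 − sin -0.7854) = -0.5077
y' = -1 − 2.5000·(cos -0.5354 − cos -0.7854) = -1.3824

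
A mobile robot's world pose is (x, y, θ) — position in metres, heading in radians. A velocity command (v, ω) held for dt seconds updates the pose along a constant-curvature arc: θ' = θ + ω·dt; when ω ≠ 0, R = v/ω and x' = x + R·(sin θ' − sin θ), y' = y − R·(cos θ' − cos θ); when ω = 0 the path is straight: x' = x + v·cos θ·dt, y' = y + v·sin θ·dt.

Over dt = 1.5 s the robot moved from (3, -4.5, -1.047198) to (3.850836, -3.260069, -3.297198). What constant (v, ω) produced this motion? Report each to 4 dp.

v = -1.2500, ω = -1.5000

Δθ = -3.297198 − -1.047198 = -2.250000
ω = Δθ/dt = -2.250000/1.5 = -1.5000
R = −Δy/(cos θ' − cos θ) = 0.8333
v = R·ω = 0.8333·-1.5000 = -1.2500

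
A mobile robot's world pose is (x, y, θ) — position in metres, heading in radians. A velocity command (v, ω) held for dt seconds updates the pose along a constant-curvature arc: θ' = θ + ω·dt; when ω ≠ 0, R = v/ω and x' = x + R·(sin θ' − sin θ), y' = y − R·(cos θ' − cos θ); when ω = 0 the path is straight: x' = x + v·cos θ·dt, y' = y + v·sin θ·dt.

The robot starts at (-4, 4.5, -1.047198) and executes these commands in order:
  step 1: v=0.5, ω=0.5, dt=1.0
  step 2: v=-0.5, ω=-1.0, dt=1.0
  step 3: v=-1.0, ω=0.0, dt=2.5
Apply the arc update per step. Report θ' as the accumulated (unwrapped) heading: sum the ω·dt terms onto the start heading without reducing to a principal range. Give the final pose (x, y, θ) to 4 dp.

(-3.9530, 7.0605, -1.5472)

step 1: θ'=-0.5472 (R=1.0000) → pose (-3.6543, 4.1460, -0.5472)
step 2: θ'=-1.5472 (R=0.5000) → pose (-3.8940, 4.5612, -1.5472)
step 3: θ'=-1.5472 (straight) → pose (-3.9530, 7.0605, -1.5472)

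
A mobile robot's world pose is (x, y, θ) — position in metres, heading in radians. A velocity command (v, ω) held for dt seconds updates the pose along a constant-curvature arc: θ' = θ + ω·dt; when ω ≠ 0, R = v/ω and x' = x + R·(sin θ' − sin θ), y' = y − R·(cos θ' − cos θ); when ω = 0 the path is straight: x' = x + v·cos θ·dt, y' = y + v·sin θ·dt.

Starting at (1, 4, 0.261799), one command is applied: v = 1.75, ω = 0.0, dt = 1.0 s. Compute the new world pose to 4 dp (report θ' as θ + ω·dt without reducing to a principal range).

θ' = 0.2618 + 0.0·1.0 = 0.2618
ω = 0 → straight: x' = 1 + 1.75·cos(0.2618)·1.0 = 2.6904
y' = 4 + 1.75·sin(0.2618)·1.0 = 4.4529

(2.6904, 4.4529, 0.2618)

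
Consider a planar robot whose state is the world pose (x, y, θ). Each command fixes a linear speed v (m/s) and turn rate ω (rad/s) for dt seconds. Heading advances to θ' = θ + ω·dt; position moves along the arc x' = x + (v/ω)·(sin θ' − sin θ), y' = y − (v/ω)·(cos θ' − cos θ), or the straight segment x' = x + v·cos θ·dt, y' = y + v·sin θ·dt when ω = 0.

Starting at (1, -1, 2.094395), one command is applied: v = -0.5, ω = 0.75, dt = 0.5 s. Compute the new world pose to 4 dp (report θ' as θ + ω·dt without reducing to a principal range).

(1.1622, -1.1883, 2.4694)

θ' = 2.0944 + 0.75·0.5 = 2.4694
R = v/ω = -0.5/0.75 = -0.6667
x' = 1 + -0.6667·(sin 2.4694 − sin 2.0944) = 1.1622
y' = -1 − -0.6667·(cos 2.4694 − cos 2.0944) = -1.1883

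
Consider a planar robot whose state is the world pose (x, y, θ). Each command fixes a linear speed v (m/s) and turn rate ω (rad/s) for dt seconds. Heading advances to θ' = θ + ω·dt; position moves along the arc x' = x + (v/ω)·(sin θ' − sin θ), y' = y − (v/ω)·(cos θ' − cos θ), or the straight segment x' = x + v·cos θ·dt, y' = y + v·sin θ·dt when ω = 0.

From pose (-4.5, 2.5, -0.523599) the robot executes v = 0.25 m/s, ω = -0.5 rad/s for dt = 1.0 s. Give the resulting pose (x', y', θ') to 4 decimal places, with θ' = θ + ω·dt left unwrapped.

(-4.3230, 2.3271, -1.0236)

θ' = -0.5236 + -0.5·1.0 = -1.0236
R = v/ω = 0.25/-0.5 = -0.5000
x' = -4.5 + -0.5000·(sin -1.0236 − sin -0.5236) = -4.3230
y' = 2.5 − -0.5000·(cos -1.0236 − cos -0.5236) = 2.3271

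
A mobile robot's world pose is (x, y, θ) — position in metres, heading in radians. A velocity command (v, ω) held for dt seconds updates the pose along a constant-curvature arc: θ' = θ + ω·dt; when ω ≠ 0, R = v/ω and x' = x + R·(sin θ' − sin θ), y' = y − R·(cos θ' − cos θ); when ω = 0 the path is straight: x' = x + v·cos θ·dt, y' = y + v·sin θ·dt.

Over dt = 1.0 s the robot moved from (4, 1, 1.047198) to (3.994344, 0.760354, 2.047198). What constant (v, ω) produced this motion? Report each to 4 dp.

Δθ = 2.047198 − 1.047198 = 1.000000
ω = Δθ/dt = 1.000000/1.0 = 1.0000
R = −Δy/(cos θ' − cos θ) = -0.2500
v = R·ω = -0.2500·1.0000 = -0.2500

v = -0.2500, ω = 1.0000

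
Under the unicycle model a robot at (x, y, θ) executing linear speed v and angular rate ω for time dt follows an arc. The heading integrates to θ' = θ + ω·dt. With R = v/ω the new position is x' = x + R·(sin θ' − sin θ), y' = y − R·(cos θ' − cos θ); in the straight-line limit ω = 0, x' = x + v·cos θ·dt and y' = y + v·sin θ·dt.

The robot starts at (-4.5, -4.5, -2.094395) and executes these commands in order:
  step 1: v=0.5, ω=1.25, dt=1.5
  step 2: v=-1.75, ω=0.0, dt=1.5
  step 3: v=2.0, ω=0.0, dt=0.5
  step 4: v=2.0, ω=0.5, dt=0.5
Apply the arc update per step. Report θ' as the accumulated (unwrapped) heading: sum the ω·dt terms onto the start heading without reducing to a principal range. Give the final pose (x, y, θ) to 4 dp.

step 1: θ'=-0.2194 (R=0.4000) → pose (-4.2406, -5.0904, -0.2194)
step 2: θ'=-0.2194 (straight) → pose (-6.8027, -4.5191, -0.2194)
step 3: θ'=-0.2194 (straight) → pose (-5.8267, -4.7367, -0.2194)
step 4: θ'=0.0306 (R=4.0000) → pose (-4.8337, -4.8308, 0.0306)

(-4.8337, -4.8308, 0.0306)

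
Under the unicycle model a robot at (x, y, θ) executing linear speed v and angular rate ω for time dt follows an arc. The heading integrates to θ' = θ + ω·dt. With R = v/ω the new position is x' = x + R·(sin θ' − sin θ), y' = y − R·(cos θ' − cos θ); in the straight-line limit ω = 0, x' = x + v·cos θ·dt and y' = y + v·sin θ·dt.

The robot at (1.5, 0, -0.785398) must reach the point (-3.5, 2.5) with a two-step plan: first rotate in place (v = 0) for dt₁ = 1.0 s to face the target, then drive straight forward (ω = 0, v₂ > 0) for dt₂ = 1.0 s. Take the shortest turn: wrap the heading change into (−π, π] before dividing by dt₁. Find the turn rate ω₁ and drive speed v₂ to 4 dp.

ω₁ = -2.8198, v₂ = 5.5902

heading to target = atan2(2.5−0, -3.5−1.5) = 2.6779
Δθ = wrap(2.6779 − -0.7854) = -2.8198; ω₁ = Δθ/dt₁ = -2.8198
distance = √((-3.5−1.5)² + (2.5−0)²) = 5.5902; v₂ = distance/dt₂ = 5.5902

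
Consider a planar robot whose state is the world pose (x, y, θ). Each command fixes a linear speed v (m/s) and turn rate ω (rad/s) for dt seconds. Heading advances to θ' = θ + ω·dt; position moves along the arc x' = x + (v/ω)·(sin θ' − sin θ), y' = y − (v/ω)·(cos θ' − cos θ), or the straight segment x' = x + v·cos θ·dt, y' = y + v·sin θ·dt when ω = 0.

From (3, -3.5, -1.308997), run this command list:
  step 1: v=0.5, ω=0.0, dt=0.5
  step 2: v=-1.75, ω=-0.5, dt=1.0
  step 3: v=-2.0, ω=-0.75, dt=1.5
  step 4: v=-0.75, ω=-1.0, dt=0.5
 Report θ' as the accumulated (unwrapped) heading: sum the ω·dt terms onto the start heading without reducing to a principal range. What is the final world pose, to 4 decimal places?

step 1: θ'=-1.3090 (straight) → pose (3.0647, -3.7415, -1.3090)
step 2: θ'=-1.8090 (R=3.5000) → pose (3.0443, -2.0098, -1.8090)
step 3: θ'=-2.9340 (R=2.6667) → pose (5.0860, -0.0296, -2.9340)
step 4: θ'=-3.4340 (R=0.7500) → pose (5.4568, -0.0453, -3.4340)

(5.4568, -0.0453, -3.4340)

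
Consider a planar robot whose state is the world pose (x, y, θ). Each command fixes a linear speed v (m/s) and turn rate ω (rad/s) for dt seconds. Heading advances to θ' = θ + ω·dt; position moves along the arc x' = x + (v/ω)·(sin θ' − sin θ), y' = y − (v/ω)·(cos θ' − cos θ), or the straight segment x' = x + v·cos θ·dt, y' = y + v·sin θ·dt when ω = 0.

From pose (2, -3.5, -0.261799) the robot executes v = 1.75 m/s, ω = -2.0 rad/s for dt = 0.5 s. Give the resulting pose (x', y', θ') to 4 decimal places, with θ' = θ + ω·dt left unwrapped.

θ' = -0.2618 + -2.0·0.5 = -1.2618
R = v/ω = 1.75/-2.0 = -0.8750
x' = 2 + -0.8750·(sin -1.2618 − sin -0.2618) = 2.6071
y' = -3.5 − -0.8750·(cos -1.2618 − cos -0.2618) = -4.0791

(2.6071, -4.0791, -1.2618)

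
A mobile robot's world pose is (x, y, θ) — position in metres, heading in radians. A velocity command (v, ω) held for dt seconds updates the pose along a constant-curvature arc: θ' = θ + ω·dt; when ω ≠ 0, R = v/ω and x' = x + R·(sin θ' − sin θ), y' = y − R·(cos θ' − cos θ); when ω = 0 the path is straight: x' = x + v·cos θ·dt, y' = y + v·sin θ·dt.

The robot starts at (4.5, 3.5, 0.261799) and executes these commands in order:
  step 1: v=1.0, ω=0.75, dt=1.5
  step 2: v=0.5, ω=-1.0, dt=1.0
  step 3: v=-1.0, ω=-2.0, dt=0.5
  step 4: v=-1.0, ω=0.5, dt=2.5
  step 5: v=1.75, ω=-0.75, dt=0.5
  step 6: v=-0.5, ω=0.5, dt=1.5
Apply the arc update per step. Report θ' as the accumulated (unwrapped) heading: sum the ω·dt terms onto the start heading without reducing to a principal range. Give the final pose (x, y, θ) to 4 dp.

step 1: θ'=1.3868 (R=1.3333) → pose (5.4657, 4.5440, 1.3868)
step 2: θ'=0.3868 (R=-0.5000) → pose (5.7687, 4.9155, 0.3868)
step 3: θ'=-0.6132 (R=0.5000) → pose (5.2923, 4.9697, -0.6132)
step 4: θ'=0.6368 (R=-2.0000) → pose (2.9521, 4.9421, 0.6368)
step 5: θ'=0.2618 (R=-2.3333) → pose (3.7356, 5.3199, 0.2618)
step 6: θ'=1.0118 (R=-1.0000) → pose (3.1467, 4.8843, 1.0118)

(3.1467, 4.8843, 1.0118)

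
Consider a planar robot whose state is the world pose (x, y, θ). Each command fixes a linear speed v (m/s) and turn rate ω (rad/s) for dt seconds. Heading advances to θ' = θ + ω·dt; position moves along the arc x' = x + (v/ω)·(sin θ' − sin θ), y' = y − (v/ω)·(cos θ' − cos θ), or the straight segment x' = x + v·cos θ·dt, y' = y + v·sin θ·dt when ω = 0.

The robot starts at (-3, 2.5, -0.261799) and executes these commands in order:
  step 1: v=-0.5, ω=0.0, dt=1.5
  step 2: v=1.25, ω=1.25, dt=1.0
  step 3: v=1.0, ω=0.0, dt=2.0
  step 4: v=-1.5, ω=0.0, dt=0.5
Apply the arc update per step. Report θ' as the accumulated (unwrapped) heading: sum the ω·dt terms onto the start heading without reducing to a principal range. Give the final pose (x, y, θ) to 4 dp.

step 1: θ'=-0.2618 (straight) → pose (-3.7244, 2.6941, -0.2618)
step 2: θ'=0.9882 (R=1.0000) → pose (-2.6306, 3.1098, 0.9882)
step 3: θ'=0.9882 (straight) → pose (-1.5302, 4.7799, 0.9882)
step 4: θ'=0.9882 (straight) → pose (-1.9428, 4.1536, 0.9882)

(-1.9428, 4.1536, 0.9882)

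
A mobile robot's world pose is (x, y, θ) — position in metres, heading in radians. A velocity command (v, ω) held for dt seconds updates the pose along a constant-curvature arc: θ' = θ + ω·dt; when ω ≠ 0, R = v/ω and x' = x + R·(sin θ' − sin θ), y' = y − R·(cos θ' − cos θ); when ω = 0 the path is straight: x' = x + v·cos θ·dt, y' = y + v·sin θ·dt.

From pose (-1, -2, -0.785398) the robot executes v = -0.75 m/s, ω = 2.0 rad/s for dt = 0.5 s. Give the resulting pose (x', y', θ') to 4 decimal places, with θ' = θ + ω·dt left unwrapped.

θ' = -0.7854 + 2.0·0.5 = 0.2146
R = v/ω = -0.75/2.0 = -0.3750
x' = -1 + -0.3750·(sin 0.2146 − sin -0.7854) = -1.3450
y' = -2 − -0.3750·(cos 0.2146 − cos -0.7854) = -1.8988

(-1.3450, -1.8988, 0.2146)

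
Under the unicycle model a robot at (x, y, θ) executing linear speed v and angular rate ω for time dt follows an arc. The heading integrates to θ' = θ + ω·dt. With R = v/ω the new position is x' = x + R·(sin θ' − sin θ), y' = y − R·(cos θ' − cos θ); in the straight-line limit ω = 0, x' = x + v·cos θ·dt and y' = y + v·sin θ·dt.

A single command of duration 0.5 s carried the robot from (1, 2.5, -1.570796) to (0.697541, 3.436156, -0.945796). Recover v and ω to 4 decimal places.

Δθ = -0.945796 − -1.570796 = 0.625000
ω = Δθ/dt = 0.625000/0.5 = 1.2500
R = −Δy/(cos θ' − cos θ) = -1.6000
v = R·ω = -1.6000·1.2500 = -2.0000

v = -2.0000, ω = 1.2500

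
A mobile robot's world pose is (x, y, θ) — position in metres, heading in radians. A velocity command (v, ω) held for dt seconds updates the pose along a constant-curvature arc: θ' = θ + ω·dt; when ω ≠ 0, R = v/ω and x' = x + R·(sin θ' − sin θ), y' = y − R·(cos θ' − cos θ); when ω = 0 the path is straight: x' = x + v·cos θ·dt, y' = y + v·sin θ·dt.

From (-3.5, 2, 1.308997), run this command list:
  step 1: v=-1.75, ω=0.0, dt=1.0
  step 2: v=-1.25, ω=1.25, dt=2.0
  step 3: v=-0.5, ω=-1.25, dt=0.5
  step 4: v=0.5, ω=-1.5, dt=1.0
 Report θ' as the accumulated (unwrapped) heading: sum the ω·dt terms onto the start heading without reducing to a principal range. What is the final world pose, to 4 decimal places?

step 1: θ'=1.3090 (straight) → pose (-3.9529, 0.3096, 1.3090)
step 2: θ'=3.8090 (R=-1.0000) → pose (-2.3681, -0.7346, 3.8090)
step 3: θ'=3.1840 (R=0.4000) → pose (-2.1374, -0.6492, 3.1840)
step 4: θ'=1.6840 (R=-0.3333) → pose (-2.4828, -0.3538, 1.6840)

(-2.4828, -0.3538, 1.6840)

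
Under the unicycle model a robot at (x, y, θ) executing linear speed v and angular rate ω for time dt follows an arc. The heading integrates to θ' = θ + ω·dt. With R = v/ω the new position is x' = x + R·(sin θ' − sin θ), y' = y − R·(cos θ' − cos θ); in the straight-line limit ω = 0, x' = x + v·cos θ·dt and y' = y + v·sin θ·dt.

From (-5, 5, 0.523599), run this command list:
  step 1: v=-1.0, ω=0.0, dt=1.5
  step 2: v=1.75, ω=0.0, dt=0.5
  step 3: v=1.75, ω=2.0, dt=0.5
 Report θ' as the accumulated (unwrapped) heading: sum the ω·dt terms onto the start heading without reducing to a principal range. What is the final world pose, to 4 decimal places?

step 1: θ'=0.5236 (straight) → pose (-6.2990, 4.2500, 0.5236)
step 2: θ'=0.5236 (straight) → pose (-5.5413, 4.6875, 0.5236)
step 3: θ'=1.5236 (R=0.8750) → pose (-5.1047, 5.4040, 1.5236)

(-5.1047, 5.4040, 1.5236)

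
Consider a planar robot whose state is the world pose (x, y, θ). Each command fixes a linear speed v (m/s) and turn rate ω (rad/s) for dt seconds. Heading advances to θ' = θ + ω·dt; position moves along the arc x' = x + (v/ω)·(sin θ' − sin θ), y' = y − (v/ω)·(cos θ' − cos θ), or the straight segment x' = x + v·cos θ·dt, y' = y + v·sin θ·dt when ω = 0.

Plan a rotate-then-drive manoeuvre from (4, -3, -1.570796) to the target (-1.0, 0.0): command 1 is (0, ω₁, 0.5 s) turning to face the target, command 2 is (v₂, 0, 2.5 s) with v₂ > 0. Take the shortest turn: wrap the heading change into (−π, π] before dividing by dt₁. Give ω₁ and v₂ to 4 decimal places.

ω₁ = -4.2224, v₂ = 2.3324

heading to target = atan2(0−-3, -1−4) = 2.6012
Δθ = wrap(2.6012 − -1.5708) = -2.1112; ω₁ = Δθ/dt₁ = -4.2224
distance = √((-1−4)² + (0−-3)²) = 5.8310; v₂ = distance/dt₂ = 2.3324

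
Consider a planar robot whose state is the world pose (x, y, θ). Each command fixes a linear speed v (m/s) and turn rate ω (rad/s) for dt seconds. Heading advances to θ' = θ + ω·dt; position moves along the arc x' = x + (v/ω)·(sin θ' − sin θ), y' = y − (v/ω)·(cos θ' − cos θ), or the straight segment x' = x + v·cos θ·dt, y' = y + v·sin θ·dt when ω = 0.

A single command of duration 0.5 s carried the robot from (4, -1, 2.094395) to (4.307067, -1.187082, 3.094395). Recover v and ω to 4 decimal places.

Δθ = 3.094395 − 2.094395 = 1.000000
ω = Δθ/dt = 1.000000/0.5 = 2.0000
R = Δx/(sin θ' − sin θ) = -0.3750
v = R·ω = -0.3750·2.0000 = -0.7500

v = -0.7500, ω = 2.0000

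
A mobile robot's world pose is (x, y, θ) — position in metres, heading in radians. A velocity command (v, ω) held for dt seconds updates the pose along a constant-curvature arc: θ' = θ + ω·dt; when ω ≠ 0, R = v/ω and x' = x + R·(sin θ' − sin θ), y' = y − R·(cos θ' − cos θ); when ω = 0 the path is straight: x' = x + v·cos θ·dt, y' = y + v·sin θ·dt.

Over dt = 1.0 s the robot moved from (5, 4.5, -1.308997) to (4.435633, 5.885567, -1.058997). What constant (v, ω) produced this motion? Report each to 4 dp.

v = -1.5000, ω = 0.2500

Δθ = -1.058997 − -1.308997 = 0.250000
ω = Δθ/dt = 0.250000/1.0 = 0.2500
R = −Δy/(cos θ' − cos θ) = -6.0000
v = R·ω = -6.0000·0.2500 = -1.5000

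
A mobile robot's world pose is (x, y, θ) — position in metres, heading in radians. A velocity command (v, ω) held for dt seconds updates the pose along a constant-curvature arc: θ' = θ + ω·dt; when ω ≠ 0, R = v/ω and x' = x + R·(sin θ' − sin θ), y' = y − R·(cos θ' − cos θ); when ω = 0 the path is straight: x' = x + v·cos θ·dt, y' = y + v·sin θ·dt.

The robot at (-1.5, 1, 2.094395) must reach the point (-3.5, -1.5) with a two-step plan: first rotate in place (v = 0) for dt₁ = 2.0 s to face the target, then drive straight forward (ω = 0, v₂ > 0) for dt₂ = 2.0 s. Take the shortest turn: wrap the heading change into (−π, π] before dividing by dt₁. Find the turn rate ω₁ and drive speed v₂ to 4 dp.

heading to target = atan2(-1.5−1, -3.5−-1.5) = -2.2455
Δθ = wrap(-2.2455 − 2.0944) = 1.9433; ω₁ = Δθ/dt₁ = 0.9716
distance = √((-3.5−-1.5)² + (-1.5−1)²) = 3.2016; v₂ = distance/dt₂ = 1.6008

ω₁ = 0.9716, v₂ = 1.6008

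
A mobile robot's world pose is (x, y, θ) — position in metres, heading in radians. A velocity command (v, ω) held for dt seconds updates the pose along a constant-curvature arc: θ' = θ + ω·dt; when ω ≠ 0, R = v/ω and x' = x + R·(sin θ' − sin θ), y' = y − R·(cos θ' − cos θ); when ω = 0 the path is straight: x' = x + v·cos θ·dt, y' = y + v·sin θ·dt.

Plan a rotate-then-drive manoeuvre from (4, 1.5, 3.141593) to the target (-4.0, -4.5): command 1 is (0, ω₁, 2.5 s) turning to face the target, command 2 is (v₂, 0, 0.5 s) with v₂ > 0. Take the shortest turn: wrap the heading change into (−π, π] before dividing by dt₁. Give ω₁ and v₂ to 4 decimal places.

heading to target = atan2(-4.5−1.5, -4−4) = -2.4981
Δθ = wrap(-2.4981 − 3.1416) = 0.6435; ω₁ = Δθ/dt₁ = 0.2574
distance = √((-4−4)² + (-4.5−1.5)²) = 10.0000; v₂ = distance/dt₂ = 20.0000

ω₁ = 0.2574, v₂ = 20.0000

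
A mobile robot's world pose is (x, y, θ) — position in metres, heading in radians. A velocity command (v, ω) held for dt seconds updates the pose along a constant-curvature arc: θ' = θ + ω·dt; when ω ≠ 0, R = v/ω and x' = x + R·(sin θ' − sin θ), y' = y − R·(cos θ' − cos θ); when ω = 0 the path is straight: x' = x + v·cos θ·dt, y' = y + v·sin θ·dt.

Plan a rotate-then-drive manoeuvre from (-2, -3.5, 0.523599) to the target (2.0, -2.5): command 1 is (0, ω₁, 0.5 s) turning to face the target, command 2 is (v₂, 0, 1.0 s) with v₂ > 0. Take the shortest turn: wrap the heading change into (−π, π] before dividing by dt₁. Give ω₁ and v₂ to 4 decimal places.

heading to target = atan2(-2.5−-3.5, 2−-2) = 0.2450
Δθ = wrap(0.2450 − 0.5236) = -0.2786; ω₁ = Δθ/dt₁ = -0.5572
distance = √((2−-2)² + (-2.5−-3.5)²) = 4.1231; v₂ = distance/dt₂ = 4.1231

ω₁ = -0.5572, v₂ = 4.1231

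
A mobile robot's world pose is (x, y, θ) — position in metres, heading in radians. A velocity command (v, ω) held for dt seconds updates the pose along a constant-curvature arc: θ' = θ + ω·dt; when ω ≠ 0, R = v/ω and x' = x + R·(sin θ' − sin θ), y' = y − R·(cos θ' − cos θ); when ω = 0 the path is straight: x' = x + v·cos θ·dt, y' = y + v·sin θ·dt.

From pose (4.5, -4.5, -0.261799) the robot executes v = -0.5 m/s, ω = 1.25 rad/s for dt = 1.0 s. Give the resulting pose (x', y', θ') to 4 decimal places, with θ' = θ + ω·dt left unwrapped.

θ' = -0.2618 + 1.25·1.0 = 0.9882
R = v/ω = -0.5/1.25 = -0.4000
x' = 4.5 + -0.4000·(sin 0.9882 − sin -0.2618) = 4.0625
y' = -4.5 − -0.4000·(cos 0.9882 − cos -0.2618) = -4.6663

(4.0625, -4.6663, 0.9882)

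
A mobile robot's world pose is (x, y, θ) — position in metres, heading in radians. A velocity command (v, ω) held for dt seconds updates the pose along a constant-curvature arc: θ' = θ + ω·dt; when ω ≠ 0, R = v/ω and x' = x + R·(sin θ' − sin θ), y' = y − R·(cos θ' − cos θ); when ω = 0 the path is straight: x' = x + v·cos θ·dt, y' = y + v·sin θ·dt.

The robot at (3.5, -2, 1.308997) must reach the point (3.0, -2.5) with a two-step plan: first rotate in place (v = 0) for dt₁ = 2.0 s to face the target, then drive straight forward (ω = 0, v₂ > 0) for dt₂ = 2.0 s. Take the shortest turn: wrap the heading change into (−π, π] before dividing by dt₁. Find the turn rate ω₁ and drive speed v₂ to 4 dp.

ω₁ = 1.3090, v₂ = 0.3536

heading to target = atan2(-2.5−-2, 3−3.5) = -2.3562
Δθ = wrap(-2.3562 − 1.3090) = 2.6180; ω₁ = Δθ/dt₁ = 1.3090
distance = √((3−3.5)² + (-2.5−-2)²) = 0.7071; v₂ = distance/dt₂ = 0.3536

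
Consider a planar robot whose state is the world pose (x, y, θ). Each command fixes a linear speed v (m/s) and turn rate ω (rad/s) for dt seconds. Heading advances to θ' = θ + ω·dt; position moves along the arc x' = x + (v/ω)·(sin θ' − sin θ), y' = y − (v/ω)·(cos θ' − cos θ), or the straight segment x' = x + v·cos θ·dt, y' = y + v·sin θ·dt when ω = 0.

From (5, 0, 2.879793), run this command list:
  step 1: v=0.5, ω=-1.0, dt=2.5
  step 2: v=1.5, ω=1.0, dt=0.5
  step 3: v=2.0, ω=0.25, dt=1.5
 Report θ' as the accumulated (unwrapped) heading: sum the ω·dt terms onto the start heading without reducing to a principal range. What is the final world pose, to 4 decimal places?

step 1: θ'=0.3798 (R=-0.5000) → pose (4.9440, 0.9473, 0.3798)
step 2: θ'=0.8798 (R=1.5000) → pose (5.5439, 1.3845, 0.8798)
step 3: θ'=1.2548 (R=8.0000) → pose (6.9829, 3.9968, 1.2548)

(6.9829, 3.9968, 1.2548)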